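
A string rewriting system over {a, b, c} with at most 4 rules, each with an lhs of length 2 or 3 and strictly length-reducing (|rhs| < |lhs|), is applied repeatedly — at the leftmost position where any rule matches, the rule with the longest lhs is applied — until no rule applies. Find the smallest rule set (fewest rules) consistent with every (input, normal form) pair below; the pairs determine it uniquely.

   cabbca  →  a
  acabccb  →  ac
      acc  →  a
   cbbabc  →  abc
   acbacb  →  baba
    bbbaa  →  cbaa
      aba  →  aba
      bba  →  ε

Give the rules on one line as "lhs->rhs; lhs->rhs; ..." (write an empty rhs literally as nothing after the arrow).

  | cabbca => bbca => cca => a
  | acabccb => abccb => abb => ac
  | acc => a
  | cbbabc => ccabc => abc

acb->ba; bb->c; ca->; cc->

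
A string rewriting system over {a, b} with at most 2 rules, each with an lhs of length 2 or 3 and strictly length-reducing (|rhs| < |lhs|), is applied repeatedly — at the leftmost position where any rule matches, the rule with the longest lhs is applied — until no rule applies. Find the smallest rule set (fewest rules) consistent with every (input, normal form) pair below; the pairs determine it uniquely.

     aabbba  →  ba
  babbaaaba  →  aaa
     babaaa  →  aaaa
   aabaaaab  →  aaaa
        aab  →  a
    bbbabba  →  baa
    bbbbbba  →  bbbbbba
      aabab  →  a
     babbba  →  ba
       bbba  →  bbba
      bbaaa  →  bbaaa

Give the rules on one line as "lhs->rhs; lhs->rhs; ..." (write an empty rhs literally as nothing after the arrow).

  | aabbba => abba => ba
  | babbaaaba => abaaaba => aaaba => aaa
  | babaaa => aaaa
  | aabaaaab => aaaaab => aaaa

ab->; bab->a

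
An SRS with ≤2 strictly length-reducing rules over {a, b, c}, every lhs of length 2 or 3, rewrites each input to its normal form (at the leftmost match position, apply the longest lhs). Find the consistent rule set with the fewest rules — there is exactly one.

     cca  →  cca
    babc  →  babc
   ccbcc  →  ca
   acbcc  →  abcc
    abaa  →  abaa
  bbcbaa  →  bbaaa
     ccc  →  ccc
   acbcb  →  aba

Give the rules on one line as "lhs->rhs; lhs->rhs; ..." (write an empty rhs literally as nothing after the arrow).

ac->a; cb->a

  | cca
  | babc
  | ccbcc => cacc => cac => ca
  | acbcc => abcc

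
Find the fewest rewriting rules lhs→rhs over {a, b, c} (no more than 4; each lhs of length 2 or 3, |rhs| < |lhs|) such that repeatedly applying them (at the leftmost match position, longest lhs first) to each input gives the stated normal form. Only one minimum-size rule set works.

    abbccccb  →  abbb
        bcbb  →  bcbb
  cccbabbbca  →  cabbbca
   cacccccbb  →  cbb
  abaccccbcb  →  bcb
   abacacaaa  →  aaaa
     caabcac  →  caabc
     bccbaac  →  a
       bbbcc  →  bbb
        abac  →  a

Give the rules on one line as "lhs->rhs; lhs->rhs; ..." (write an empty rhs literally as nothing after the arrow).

  | abbccccb => abbccb => abbb
  | bcbb
  | cccbabbbca => cbabbbca => cabbbca
  | cacccccbb => cccccbb => cccbb => cbb

ac->; ba->a; cc->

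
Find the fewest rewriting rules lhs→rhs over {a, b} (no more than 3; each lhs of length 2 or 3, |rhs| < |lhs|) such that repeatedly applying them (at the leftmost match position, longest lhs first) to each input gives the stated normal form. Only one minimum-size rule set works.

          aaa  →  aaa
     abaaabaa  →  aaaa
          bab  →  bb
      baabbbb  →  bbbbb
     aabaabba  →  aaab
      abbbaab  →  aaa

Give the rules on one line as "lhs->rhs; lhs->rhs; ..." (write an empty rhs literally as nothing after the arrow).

  | aaa
  | abaaabaa => abaabaa => ababaa => abbaa => aaaa
  | bab => bb
  | baabbbb => babbbb => bbbbb

abb->aa; ba->b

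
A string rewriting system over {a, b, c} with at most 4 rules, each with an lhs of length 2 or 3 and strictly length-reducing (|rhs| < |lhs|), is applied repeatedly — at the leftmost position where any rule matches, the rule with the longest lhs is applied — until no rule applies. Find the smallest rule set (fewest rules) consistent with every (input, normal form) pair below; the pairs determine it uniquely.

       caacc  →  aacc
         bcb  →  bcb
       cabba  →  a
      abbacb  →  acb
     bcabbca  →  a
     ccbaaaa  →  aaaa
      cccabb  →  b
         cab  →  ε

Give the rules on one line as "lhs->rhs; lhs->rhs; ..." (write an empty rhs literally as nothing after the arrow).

ab->; ba->a; ca->a

  | caacc => aacc
  | bcb
  | cabba => abba => ba => a
  | abbacb => bacb => acb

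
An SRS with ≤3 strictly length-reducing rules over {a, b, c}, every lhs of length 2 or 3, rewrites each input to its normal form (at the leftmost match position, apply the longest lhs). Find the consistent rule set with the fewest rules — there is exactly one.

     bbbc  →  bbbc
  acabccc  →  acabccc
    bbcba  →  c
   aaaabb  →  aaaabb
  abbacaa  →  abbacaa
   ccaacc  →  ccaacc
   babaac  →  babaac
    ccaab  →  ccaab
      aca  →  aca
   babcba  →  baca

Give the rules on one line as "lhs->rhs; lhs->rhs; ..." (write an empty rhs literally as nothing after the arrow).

  | bbbc
  | acabccc
  | bbcba => bca => c
  | aaaabb

bca->c; bcb->c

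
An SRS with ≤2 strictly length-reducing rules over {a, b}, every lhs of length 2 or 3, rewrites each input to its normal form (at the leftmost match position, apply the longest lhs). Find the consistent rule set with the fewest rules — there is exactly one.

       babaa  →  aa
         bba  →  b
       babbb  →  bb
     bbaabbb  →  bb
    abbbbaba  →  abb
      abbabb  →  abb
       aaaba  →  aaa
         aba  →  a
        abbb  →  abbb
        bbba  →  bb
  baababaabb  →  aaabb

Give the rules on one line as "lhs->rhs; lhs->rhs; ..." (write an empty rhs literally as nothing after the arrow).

ba->; bab->

  | babaa => aa
  | bba => b
  | babbb => bb
  | bbaabbb => babbb => bb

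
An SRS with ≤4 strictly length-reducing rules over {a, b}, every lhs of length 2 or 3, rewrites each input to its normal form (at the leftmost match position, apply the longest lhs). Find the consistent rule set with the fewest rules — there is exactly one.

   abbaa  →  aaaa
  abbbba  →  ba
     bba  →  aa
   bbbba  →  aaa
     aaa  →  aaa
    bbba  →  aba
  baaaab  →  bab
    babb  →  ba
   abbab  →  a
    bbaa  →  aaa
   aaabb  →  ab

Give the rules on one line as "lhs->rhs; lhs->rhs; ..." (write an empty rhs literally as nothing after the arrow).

aab->; baa->ba; bb->a

  | abbaa => aaaa
  | abbbba => aabba => ba
  | bba => aa
  | bbbba => abba => aaa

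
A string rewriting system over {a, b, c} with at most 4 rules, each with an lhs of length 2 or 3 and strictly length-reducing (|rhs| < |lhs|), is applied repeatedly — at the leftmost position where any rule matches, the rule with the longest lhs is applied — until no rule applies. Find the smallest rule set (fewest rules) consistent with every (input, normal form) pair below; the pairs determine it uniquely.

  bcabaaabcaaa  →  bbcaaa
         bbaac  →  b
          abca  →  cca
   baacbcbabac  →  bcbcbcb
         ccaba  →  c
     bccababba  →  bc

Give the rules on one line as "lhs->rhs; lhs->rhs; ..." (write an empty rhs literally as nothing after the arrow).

ab->c; ac->b; bba->; cab->bb

  | bcabaaabcaaa => bbbaaabcaaa => baabcaaa => baccaaa => bbcaaa
  | bbaac => ac => b
  | abca => cca
  | baacbcbabac => babbcbabac => bcbcbabac => bcbcbcac => bcbcbcb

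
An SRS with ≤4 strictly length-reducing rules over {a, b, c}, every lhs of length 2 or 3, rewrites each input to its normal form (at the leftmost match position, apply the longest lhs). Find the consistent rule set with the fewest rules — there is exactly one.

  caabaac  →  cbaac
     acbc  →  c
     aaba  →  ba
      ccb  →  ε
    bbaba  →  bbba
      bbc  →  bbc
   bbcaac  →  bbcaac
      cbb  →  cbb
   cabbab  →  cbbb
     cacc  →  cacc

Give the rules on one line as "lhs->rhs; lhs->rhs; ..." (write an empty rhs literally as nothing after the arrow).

  | caabaac => cabaac => cbaac
  | acbc => c
  | aaba => aba => ba
  | ccb => ε

ab->b; acb->; ccb->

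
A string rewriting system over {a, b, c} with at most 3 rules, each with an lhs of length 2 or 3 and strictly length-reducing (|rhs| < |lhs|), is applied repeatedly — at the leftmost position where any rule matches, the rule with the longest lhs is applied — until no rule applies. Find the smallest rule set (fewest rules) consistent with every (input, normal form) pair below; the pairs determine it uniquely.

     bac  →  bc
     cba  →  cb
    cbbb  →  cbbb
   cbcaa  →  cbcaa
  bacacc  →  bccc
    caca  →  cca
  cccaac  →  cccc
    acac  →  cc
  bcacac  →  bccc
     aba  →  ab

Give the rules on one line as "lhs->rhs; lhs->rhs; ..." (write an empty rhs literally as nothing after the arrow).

  | bac => bc
  | cba => cb
  | cbbb
  | cbcaa

ac->c; ba->b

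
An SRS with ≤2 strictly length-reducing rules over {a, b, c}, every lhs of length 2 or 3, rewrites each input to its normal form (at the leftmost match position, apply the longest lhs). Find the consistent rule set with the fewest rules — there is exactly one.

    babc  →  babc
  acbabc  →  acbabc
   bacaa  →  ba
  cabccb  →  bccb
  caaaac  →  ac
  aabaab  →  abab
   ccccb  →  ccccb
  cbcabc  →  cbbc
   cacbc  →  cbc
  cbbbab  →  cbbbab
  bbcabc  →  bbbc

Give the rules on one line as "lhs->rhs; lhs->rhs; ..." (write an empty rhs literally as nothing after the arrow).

  | babc
  | acbabc
  | bacaa => baa => ba
  | cabccb => bccb

aa->a; ca->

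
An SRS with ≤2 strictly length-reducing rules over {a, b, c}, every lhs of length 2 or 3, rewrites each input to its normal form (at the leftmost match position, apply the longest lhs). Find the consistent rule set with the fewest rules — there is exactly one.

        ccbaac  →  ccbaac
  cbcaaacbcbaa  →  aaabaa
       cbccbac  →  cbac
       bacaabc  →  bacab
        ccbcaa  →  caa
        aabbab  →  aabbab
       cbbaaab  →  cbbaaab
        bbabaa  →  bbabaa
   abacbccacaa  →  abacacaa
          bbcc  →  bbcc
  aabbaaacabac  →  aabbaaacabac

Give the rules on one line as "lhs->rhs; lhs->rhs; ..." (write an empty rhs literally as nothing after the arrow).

  | ccbaac
  | cbcaaacbcbaa => aaacbcbaa => aaabaa
  | cbccbac => cbac
  | bacaabc => bacab

abc->b; cbc->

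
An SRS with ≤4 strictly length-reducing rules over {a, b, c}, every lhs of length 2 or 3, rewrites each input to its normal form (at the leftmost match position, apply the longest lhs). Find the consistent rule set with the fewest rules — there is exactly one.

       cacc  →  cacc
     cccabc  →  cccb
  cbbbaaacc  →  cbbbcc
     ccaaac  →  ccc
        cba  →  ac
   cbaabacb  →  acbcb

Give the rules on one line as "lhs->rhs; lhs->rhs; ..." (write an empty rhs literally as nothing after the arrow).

aaa->; aba->b; abc->b; cba->ac

  | cacc
  | cccabc => cccb
  | cbbbaaacc => cbbbcc
  | ccaaac => ccc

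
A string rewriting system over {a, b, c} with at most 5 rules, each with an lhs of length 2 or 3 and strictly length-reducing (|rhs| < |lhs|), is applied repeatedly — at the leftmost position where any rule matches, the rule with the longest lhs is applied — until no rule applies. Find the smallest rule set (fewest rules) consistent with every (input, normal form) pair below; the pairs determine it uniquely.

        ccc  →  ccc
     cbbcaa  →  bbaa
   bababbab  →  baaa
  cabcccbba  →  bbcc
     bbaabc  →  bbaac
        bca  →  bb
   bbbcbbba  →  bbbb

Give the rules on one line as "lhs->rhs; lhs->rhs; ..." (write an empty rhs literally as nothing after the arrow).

ab->a; ca->b; cb->c; cbc->bb

  | ccc
  | cbbcaa => cbcaa => bbaa
  | bababbab => baabbab => baabab => baaab => baaa
  | cabcccbba => bbcccbba => bbcccba => bbccca => bbccb => bbcc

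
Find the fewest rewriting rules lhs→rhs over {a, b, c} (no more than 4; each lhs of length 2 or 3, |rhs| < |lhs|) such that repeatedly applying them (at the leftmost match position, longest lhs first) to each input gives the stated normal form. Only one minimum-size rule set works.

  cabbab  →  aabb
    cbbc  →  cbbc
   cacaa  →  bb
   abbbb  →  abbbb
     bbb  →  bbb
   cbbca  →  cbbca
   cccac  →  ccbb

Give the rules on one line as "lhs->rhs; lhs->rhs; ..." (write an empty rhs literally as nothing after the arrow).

ba->b; cab->aa; cac->bb

  | cabbab => aabab => aabb
  | cbbc
  | cacaa => bbaa => bba => bb
  | abbbb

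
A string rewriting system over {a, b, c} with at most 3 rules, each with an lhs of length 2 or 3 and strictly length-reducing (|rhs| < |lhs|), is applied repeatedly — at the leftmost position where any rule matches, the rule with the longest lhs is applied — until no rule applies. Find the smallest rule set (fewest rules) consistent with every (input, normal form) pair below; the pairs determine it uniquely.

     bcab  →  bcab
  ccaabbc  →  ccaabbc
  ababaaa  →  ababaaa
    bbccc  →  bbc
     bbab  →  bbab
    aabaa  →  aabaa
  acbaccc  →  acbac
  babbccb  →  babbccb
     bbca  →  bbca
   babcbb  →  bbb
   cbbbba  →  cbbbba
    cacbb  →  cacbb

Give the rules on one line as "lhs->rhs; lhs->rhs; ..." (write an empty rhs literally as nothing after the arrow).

abc->; ccc->c

  | bcab
  | ccaabbc
  | ababaaa
  | bbccc => bbc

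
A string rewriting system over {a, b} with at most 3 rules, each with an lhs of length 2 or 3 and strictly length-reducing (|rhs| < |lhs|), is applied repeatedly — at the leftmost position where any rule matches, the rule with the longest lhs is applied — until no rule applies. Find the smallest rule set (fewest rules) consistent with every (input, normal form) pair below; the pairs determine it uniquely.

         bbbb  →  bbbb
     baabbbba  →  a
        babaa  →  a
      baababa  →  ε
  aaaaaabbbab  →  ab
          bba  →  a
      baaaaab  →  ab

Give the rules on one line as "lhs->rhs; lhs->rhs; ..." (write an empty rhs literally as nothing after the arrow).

aa->; ba->a

  | bbbb
  | baabbbba => aabbbba => bbbba => bbba => bba => ba => a
  | babaa => abaa => aaa => a
  | baababa => aababa => baba => aba => aa => ε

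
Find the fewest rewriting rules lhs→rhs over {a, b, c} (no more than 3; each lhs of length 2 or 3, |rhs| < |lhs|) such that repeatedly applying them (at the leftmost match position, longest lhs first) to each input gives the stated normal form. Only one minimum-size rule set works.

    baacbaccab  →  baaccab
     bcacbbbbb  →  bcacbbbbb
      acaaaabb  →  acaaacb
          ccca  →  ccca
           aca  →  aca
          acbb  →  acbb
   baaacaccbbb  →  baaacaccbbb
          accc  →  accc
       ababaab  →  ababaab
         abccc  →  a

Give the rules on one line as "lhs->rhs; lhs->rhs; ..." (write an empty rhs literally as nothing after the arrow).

abb->cb; bac->; bcc->ba

  | baacbaccab => baaccab
  | bcacbbbbb
  | acaaaabb => acaaacb
  | ccca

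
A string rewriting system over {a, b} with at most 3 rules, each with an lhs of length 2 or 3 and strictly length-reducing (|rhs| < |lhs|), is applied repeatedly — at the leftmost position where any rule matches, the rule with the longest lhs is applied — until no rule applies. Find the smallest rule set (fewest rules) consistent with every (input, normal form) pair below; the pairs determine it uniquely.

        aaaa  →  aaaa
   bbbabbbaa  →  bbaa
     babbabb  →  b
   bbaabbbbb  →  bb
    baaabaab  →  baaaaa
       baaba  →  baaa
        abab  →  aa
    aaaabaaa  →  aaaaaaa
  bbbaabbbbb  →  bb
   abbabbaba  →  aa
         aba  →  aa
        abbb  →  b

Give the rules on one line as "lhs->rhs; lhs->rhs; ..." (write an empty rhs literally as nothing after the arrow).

ab->a; abb->; bbb->bb

  | aaaa
  | bbbabbbaa => bbabbbaa => bbbaa => bbaa
  | babbabb => babb => b
  | bbaabbbbb => bbabbb => bbb => bb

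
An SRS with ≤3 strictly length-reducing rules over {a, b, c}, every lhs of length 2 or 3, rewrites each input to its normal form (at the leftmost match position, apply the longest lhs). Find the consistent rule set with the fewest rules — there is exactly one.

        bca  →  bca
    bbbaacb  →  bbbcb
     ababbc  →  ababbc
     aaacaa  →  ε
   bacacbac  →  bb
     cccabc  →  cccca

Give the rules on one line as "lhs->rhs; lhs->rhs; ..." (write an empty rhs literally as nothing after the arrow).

aa->; abc->ca; ac->

  | bca
  | bbbaacb => bbbcb
  | ababbc
  | aaacaa => acaa => aa => ε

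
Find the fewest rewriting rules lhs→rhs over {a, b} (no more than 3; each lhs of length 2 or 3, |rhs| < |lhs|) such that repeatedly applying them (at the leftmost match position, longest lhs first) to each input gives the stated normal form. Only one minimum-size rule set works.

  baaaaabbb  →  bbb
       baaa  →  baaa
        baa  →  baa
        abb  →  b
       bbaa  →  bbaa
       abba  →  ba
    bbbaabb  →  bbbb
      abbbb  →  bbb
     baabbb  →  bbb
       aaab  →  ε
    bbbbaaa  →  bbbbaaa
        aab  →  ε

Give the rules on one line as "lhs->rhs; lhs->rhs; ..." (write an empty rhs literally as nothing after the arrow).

  | baaaaabbb => baaaabbb => baaabbb => baabbb => babbb => bbb
  | baaa
  | baa
  | abb => b

aab->ab; ab->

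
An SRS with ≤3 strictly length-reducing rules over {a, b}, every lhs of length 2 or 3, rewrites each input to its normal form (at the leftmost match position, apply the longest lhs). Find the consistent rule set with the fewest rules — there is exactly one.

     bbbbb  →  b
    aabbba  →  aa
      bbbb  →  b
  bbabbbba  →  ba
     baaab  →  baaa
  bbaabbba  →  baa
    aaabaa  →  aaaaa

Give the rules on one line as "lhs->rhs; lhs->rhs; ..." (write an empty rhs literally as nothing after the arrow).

ab->a; abb->; bb->b

  | bbbbb => bbbb => bbb => bb => b
  | aabbba => aba => aa
  | bbbb => bbb => bb => b
  | bbabbbba => babbbba => bbba => bba => ba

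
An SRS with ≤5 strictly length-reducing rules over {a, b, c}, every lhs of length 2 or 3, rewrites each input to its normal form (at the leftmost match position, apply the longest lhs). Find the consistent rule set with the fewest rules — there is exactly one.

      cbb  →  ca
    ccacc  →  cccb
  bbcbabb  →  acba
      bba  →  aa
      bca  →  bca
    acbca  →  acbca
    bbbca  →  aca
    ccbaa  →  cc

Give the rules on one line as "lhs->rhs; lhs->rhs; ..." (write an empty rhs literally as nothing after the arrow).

  | cbb => ca
  | ccacc => cccb
  | bbcbabb => acbabb => acbab => acba
  | bba => aa

ab->a; acc->cb; baa->; bb->a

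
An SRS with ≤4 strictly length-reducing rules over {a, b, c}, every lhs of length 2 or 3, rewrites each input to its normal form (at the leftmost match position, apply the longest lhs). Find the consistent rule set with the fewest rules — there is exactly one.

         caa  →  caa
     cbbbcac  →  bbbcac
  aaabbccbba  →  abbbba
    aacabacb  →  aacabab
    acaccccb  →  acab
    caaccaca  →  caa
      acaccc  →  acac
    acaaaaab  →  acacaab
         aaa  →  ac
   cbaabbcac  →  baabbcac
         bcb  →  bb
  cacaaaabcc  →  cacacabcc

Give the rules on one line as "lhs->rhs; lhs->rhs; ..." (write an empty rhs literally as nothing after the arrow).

  | caa
  | cbbbcac => bbbcac
  | aaabbccbba => acbbccbba => abbccbba => abbcbba => abbbba
  | aacabacb => aacabab

aaa->ac; acc->a; cb->b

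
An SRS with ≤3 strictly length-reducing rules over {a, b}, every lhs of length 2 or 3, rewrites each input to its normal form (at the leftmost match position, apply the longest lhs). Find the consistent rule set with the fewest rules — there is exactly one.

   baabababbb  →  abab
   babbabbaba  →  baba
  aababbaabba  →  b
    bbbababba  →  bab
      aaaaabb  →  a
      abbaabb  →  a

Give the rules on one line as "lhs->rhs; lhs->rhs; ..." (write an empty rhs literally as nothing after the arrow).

  | baabababbb => bbababbb => ababbb => abab
  | babbabbaba => baabbaba => bbbaba => baba
  | aababbaabba => babbaabba => baaabba => babba => baa => b
  | bbbababba => bababba => babaa => bab

aa->; bb->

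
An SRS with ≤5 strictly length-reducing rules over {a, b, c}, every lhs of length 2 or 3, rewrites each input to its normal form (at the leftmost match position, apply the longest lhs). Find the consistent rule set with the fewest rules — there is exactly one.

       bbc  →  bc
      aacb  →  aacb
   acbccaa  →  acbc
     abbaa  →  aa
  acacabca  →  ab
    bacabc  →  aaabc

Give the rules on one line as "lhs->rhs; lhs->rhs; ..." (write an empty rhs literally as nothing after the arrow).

ba->; bac->aa; bb->b; ca->b

  | bbc => bc
  | aacb
  | acbccaa => acbcba => acbc
  | abbaa => abaa => aa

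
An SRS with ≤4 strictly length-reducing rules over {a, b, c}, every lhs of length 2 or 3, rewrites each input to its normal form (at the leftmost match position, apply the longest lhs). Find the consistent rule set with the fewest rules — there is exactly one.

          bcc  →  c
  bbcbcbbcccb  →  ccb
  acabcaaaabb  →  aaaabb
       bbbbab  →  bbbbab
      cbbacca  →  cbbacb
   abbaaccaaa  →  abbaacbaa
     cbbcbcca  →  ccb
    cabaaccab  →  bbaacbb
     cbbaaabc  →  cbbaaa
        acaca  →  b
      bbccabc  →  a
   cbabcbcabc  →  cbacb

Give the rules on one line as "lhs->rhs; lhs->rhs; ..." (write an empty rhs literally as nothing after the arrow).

  | bcc => c
  | bbcbcbbcccb => bccbbcccb => cbbcccb => cbccb => ccb
  | acabcaaaabb => bcaaaabb => aaaabb
  | bbbbab

aca->; bc->; bcb->c; ca->b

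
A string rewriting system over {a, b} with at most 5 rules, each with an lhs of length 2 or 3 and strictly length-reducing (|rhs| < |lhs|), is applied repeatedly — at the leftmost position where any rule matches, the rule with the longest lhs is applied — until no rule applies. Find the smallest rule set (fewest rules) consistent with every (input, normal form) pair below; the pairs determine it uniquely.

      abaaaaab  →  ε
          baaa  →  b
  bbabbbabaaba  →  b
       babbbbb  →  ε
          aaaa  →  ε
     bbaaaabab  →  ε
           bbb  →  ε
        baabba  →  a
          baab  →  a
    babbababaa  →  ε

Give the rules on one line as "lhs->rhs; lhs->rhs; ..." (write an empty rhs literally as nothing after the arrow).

aa->; ab->; ba->b; bb->a

  | abaaaaab => aaaaab => aaab => ab => ε
  | baaa => baa => ba => b
  | bbabbbabaaba => aabbbabaaba => bbbabaaba => ababaaba => abaaba => aaba => ba => b
  | babbbbb => bbbbbb => abbbb => bbb => ab => ε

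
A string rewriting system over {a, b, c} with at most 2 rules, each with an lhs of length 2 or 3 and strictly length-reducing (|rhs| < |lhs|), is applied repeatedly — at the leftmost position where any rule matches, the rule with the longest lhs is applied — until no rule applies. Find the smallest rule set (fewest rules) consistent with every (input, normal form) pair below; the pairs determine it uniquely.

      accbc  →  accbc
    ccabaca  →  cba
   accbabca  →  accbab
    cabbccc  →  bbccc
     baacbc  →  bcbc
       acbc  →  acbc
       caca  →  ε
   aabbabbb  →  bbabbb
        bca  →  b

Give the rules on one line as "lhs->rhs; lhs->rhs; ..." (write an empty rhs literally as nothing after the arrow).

aa->; ca->

  | accbc
  | ccabaca => cbaca => cba
  | accbabca => accbab
  | cabbccc => bbccc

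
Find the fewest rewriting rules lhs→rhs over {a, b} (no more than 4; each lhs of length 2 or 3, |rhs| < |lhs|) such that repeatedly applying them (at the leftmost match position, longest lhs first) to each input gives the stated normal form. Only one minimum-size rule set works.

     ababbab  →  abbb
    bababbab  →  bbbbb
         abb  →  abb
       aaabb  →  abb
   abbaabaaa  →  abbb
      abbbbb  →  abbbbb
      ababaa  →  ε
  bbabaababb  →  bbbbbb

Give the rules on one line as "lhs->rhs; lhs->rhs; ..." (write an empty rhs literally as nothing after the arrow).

  | ababbab => abbab => abbb
  | bababbab => bbabbab => bbbbab => bbbbb
  | abb
  | aaabb => abb

aa->; aba->a; ba->b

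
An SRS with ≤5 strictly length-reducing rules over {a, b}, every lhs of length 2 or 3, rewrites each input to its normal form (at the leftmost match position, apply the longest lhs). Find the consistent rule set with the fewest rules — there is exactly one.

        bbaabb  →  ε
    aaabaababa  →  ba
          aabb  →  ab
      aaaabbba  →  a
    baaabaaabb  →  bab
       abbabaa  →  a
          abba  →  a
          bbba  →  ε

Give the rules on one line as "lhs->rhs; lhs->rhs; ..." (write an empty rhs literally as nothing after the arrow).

aa->; aab->a; aba->; bb->a

  | bbaabb => aaabb => abb => aa => ε
  | aaabaababa => abaababa => ababa => ba
  | aabb => ab
  | aaaabbba => aabbba => abba => aaa => a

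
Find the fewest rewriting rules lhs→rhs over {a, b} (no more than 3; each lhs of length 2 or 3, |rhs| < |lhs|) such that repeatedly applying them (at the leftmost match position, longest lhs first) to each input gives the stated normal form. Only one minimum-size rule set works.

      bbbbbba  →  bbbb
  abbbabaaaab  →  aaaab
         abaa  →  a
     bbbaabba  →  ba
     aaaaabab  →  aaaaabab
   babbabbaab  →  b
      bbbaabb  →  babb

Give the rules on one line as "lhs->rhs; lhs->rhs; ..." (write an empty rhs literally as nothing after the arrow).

baa->; bba->

  | bbbbbba => bbbb
  | abbbabaaaab => abbaaaab => aaaab
  | abaa => a
  | bbbaabba => babba => ba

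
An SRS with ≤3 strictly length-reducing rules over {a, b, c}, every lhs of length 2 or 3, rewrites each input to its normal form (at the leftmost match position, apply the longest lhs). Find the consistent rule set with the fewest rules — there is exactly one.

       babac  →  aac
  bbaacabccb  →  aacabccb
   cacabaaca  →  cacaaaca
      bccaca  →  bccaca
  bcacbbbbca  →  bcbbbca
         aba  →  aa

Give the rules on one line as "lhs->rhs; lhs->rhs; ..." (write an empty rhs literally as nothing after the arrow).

  | babac => abac => aac
  | bbaacabccb => baacabccb => aacabccb
  | cacabaaca => cacaaaca
  | bccaca

acb->; ba->a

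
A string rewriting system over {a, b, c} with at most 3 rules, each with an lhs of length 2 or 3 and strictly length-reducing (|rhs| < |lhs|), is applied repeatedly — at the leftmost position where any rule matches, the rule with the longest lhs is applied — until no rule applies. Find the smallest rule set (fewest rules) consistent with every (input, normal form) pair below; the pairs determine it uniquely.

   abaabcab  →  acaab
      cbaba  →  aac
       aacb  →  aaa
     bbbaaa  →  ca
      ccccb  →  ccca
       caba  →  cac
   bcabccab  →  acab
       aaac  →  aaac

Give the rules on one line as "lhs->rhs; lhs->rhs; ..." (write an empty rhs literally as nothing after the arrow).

ba->c; bc->; cb->a

  | abaabcab => acabcab => acaab
  | cbaba => aaba => aac
  | aacb => aaa
  | bbbaaa => bbcaa => baa => ca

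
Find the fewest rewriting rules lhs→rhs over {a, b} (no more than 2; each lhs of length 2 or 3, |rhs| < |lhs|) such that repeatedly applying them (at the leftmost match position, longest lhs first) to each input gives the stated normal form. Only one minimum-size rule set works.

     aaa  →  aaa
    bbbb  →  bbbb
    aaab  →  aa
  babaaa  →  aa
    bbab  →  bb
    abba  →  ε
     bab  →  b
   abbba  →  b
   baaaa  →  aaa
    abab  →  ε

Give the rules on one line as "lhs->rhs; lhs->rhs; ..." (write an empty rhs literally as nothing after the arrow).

ab->; ba->

  | aaa
  | bbbb
  | aaab => aa
  | babaaa => baaa => aa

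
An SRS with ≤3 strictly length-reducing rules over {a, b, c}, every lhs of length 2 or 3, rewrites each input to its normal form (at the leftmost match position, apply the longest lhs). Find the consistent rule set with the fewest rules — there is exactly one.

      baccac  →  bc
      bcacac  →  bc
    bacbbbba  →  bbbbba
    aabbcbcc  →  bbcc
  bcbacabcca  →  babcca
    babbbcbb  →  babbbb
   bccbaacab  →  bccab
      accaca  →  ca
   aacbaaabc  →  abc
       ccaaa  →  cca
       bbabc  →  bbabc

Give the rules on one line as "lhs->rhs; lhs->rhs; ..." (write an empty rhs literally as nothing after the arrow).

  | baccac => bcac => bc
  | bcacac => bcac => bc
  | bacbbbba => bbbbba
  | aabbcbcc => bbcbcc => bbcc

aa->; ac->; cb->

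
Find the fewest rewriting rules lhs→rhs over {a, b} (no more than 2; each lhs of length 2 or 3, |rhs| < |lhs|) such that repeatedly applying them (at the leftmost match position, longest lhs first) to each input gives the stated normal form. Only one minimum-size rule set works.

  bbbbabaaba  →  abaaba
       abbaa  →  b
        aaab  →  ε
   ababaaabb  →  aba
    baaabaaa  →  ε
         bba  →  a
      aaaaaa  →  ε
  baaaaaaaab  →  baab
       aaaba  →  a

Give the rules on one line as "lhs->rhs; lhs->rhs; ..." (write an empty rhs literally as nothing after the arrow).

aaa->b; bb->

  | bbbbabaaba => bbabaaba => abaaba
  | abbaa => aaa => b
  | aaab => bb => ε
  | ababaaabb => ababbbb => ababb => aba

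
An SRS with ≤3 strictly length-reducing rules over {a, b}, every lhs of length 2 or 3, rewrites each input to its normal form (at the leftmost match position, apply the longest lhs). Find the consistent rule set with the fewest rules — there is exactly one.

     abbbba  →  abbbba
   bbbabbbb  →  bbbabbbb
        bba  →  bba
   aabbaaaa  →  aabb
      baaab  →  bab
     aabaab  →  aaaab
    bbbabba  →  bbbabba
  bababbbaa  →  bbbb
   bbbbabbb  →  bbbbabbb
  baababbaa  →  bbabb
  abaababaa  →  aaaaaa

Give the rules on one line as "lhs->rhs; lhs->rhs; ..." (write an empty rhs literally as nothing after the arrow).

aba->aa; baa->b

  | abbbba
  | bbbabbbb
  | bba
  | aabbaaaa => aabbaa => aabb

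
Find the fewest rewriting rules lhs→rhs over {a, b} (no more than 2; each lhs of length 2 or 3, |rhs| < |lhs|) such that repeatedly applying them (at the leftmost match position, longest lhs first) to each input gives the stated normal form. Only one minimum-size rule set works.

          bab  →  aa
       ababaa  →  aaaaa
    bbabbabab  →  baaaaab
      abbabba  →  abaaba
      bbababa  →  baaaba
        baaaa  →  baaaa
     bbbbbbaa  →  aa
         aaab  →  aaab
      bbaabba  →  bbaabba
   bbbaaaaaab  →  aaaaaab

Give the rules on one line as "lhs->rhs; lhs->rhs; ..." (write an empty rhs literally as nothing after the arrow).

bab->aa; bbb->

  | bab => aa
  | ababaa => aaaaa
  | bbabbabab => baababab => baaaaab
  | abbabba => abaaba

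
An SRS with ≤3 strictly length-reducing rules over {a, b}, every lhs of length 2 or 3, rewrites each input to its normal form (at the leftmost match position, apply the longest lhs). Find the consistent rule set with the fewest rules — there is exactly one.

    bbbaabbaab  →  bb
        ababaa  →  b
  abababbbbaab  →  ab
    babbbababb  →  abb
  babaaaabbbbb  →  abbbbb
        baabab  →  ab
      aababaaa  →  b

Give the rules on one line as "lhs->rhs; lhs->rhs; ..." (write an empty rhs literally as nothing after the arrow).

  | bbbaabbaab => bbaabbaab => baabbaab => aabbaab => bbbaab => bbaab => baab => aab => bb
  | ababaa => aabaa => bbaa => baa => aa => b
  | abababbbbaab => aababbbbaab => bbabbbbaab => babbbbaab => abbbbaab => abbbaab => abbaab => abaab => aaab => bab => ab
  | babbbababb => abbbababb => abbababb => abababb => aababb => bbabb => babb => abb

aa->b; ba->a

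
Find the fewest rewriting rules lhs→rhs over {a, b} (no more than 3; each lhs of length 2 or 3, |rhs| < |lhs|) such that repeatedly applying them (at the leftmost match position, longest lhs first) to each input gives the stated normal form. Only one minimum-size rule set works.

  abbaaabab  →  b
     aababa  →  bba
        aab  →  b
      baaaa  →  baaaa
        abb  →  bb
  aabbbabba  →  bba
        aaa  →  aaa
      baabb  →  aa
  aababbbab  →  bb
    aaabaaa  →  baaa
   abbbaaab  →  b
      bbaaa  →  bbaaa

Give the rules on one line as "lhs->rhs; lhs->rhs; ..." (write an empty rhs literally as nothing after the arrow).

ab->b; bbb->aa

  | abbaaabab => bbaaabab => bbaabab => bbabab => bbbab => aaab => aab => ab => b
  | aababa => ababa => baba => bba
  | aab => ab => b
  | baaaa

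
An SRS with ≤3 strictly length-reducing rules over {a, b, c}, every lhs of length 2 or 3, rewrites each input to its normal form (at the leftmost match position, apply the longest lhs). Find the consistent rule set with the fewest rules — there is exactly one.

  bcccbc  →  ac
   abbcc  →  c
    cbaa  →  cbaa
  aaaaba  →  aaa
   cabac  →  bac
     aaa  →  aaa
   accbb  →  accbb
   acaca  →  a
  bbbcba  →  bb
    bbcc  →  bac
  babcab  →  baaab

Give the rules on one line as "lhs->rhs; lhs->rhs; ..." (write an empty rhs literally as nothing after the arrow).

  | bcccbc => accbc => acca => ac
  | abbcc => abac => c
  | cbaa
  | aaaaba => aaa

aba->; bc->a; ca->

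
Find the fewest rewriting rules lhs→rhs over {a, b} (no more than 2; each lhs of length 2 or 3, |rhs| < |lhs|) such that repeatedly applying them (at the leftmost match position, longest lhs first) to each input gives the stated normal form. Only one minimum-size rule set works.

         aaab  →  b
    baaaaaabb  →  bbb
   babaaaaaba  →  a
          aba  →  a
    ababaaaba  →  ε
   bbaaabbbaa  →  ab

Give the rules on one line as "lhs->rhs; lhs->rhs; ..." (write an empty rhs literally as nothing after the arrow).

  | aaab => bab => b
  | baaaaaabb => aaaaabb => baaabb => aabb => bbb
  | babaaaaaba => baaaaaba => aaaaba => baaba => aba => a
  | aba => a

aa->b; ba->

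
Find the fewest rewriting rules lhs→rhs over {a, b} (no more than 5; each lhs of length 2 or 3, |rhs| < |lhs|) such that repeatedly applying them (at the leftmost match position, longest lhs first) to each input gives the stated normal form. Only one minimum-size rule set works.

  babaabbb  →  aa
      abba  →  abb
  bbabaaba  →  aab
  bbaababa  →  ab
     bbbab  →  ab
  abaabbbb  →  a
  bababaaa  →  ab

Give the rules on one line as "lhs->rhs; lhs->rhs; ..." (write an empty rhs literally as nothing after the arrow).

  | babaabbb => aabbb => aa
  | abba => abb
  | bbabaaba => bbbaaba => aaba => aab
  | bbaababa => bbababa => bbbaba => aba => ab

ba->b; bab->; bba->bb; bbb->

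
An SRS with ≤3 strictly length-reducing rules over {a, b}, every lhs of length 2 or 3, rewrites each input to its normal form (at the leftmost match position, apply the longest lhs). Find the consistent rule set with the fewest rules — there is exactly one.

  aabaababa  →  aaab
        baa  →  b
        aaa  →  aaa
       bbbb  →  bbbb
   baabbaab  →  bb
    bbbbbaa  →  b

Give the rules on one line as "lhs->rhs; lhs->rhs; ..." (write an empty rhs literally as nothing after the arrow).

ba->b; bba->a

  | aabaababa => aabababa => aabbaba => aaaba => aaab
  | baa => ba => b
  | aaa
  | bbbb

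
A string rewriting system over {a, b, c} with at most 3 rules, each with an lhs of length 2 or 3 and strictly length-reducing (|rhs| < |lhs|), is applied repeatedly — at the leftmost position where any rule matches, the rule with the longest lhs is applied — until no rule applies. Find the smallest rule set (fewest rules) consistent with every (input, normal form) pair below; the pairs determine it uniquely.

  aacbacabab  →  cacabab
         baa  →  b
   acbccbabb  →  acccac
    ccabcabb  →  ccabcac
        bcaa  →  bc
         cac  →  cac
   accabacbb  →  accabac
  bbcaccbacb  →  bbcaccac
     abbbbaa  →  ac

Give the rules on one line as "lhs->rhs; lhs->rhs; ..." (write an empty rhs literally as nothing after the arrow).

  | aacbacabab => cbacabab => cacabab
  | baa => b
  | acbccbabb => acccbabb => acccabb => acccac
  | ccabcabb => ccabcac

aa->; abb->ac; cb->c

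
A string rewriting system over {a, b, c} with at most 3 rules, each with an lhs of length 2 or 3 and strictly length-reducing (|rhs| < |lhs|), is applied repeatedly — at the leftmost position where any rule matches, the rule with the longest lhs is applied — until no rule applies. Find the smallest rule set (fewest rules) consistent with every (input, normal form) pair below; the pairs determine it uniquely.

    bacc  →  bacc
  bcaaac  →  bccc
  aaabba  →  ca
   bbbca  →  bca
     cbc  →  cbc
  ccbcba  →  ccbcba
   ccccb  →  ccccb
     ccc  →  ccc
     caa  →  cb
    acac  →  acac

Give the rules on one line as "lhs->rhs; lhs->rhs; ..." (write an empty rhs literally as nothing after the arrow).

aa->b; aaa->c; bb->

  | bacc
  | bcaaac => bccc
  | aaabba => cbba => ca
  | bbbca => bca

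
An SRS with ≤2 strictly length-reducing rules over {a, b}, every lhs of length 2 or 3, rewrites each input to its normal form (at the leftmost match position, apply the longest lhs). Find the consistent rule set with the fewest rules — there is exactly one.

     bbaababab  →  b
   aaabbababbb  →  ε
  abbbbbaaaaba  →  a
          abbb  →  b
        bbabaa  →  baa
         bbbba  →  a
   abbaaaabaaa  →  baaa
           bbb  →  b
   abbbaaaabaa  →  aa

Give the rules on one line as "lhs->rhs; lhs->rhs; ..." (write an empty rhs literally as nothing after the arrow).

ab->b; bb->

  | bbaababab => aababab => ababab => babab => bbab => ab => b
  | aaabbababbb => aabbababbb => abbababbb => bbababbb => ababbb => babbb => bbbb => bb => ε
  | abbbbbaaaaba => bbbbbaaaaba => bbbaaaaba => baaaaba => baaaba => baaba => baba => bba => a
  | abbb => bbb => b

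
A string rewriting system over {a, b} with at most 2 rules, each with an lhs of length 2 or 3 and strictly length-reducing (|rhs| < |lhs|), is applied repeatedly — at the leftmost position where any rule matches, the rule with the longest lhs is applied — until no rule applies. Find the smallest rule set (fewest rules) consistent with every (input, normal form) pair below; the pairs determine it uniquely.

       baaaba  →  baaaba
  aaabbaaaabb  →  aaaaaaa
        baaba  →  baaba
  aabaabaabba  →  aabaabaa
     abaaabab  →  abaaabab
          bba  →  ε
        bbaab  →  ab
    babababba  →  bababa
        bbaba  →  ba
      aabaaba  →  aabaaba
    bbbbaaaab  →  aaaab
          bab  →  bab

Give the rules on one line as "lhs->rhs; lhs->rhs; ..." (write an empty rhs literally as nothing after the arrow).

  | baaaba
  | aaabbaaaabb => aaaaaabb => aaaaaaa
  | baaba
  | aabaabaabba => aabaabaa

bb->a; bba->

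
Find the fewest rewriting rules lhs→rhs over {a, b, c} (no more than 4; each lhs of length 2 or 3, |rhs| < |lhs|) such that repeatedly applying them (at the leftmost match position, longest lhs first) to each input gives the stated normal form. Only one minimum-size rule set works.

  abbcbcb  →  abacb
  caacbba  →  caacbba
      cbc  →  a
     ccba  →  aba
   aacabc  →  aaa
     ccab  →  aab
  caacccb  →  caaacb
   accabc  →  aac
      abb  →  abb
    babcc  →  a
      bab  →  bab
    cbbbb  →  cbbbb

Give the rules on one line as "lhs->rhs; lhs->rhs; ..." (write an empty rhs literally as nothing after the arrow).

  | abbcbcb => abacb
  | caacbba
  | cbc => cc => a
  | ccba => aba

abc->c; bc->c; bcb->a; cc->a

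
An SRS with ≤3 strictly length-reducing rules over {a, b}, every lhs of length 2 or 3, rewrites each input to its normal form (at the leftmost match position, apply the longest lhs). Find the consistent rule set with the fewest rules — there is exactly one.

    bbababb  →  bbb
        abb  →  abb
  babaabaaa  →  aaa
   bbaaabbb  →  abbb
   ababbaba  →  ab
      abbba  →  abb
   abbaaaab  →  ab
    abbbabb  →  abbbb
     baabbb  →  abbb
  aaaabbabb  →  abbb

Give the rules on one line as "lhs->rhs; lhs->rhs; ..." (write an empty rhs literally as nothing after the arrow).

aab->ab; ba->

  | bbababb => bbabb => bbb
  | abb
  | babaabaaa => baabaaa => abaaa => aaa
  | bbaaabbb => baabbb => abbb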